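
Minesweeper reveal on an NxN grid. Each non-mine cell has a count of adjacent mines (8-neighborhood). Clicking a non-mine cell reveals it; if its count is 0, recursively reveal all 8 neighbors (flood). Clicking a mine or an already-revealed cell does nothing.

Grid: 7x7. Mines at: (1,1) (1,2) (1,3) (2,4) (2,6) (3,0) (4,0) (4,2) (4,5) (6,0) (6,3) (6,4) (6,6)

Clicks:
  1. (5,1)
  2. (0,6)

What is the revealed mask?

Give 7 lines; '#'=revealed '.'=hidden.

Click 1 (5,1) count=3: revealed 1 new [(5,1)] -> total=1
Click 2 (0,6) count=0: revealed 6 new [(0,4) (0,5) (0,6) (1,4) (1,5) (1,6)] -> total=7

Answer: ....###
....###
.......
.......
.......
.#.....
.......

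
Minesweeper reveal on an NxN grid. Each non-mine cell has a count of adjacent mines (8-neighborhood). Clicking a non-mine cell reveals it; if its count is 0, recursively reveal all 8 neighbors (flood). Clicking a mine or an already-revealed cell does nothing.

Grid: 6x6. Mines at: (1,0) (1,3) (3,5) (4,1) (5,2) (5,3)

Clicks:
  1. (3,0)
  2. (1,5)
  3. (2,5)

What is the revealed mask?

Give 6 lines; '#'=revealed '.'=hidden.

Click 1 (3,0) count=1: revealed 1 new [(3,0)] -> total=1
Click 2 (1,5) count=0: revealed 6 new [(0,4) (0,5) (1,4) (1,5) (2,4) (2,5)] -> total=7
Click 3 (2,5) count=1: revealed 0 new [(none)] -> total=7

Answer: ....##
....##
....##
#.....
......
......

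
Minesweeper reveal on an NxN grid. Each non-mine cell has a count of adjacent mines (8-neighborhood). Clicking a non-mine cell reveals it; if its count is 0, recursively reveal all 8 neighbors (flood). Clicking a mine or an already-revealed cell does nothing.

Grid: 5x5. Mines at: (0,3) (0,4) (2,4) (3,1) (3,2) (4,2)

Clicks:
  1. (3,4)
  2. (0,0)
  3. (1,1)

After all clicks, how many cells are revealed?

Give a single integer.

Click 1 (3,4) count=1: revealed 1 new [(3,4)] -> total=1
Click 2 (0,0) count=0: revealed 9 new [(0,0) (0,1) (0,2) (1,0) (1,1) (1,2) (2,0) (2,1) (2,2)] -> total=10
Click 3 (1,1) count=0: revealed 0 new [(none)] -> total=10

Answer: 10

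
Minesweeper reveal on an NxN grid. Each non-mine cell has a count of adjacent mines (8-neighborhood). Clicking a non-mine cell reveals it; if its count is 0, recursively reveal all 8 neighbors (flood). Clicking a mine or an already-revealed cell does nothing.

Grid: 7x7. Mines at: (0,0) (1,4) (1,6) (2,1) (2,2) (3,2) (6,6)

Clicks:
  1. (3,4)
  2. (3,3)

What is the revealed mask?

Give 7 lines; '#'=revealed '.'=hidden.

Click 1 (3,4) count=0: revealed 30 new [(2,3) (2,4) (2,5) (2,6) (3,0) (3,1) (3,3) (3,4) (3,5) (3,6) (4,0) (4,1) (4,2) (4,3) (4,4) (4,5) (4,6) (5,0) (5,1) (5,2) (5,3) (5,4) (5,5) (5,6) (6,0) (6,1) (6,2) (6,3) (6,4) (6,5)] -> total=30
Click 2 (3,3) count=2: revealed 0 new [(none)] -> total=30

Answer: .......
.......
...####
##.####
#######
#######
######.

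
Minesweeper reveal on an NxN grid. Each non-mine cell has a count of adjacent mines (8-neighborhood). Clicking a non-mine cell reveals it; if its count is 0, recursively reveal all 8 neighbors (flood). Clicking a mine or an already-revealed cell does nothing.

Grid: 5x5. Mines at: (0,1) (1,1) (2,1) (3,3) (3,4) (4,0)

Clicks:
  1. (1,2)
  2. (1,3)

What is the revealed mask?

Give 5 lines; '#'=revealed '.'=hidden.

Answer: ..###
..###
..###
.....
.....

Derivation:
Click 1 (1,2) count=3: revealed 1 new [(1,2)] -> total=1
Click 2 (1,3) count=0: revealed 8 new [(0,2) (0,3) (0,4) (1,3) (1,4) (2,2) (2,3) (2,4)] -> total=9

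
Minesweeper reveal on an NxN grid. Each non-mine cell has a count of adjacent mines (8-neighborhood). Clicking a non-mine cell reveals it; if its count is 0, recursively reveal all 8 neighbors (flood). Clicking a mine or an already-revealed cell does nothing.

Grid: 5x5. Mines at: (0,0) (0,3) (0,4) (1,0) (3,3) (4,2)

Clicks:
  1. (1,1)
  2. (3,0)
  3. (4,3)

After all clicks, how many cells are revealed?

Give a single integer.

Click 1 (1,1) count=2: revealed 1 new [(1,1)] -> total=1
Click 2 (3,0) count=0: revealed 6 new [(2,0) (2,1) (3,0) (3,1) (4,0) (4,1)] -> total=7
Click 3 (4,3) count=2: revealed 1 new [(4,3)] -> total=8

Answer: 8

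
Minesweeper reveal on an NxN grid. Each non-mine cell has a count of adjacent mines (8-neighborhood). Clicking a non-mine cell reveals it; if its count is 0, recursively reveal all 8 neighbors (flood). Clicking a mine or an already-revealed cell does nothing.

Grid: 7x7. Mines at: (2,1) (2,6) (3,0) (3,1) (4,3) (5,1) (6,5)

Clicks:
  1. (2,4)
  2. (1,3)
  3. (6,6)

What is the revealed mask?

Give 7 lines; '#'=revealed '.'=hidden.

Answer: #######
#######
..####.
..####.
.......
.......
......#

Derivation:
Click 1 (2,4) count=0: revealed 22 new [(0,0) (0,1) (0,2) (0,3) (0,4) (0,5) (0,6) (1,0) (1,1) (1,2) (1,3) (1,4) (1,5) (1,6) (2,2) (2,3) (2,4) (2,5) (3,2) (3,3) (3,4) (3,5)] -> total=22
Click 2 (1,3) count=0: revealed 0 new [(none)] -> total=22
Click 3 (6,6) count=1: revealed 1 new [(6,6)] -> total=23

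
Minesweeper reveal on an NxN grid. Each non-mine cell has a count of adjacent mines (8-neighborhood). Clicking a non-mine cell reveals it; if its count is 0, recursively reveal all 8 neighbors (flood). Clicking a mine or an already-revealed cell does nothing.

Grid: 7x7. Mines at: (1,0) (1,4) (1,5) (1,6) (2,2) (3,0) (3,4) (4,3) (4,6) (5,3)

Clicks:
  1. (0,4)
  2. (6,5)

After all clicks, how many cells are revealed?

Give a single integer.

Answer: 7

Derivation:
Click 1 (0,4) count=2: revealed 1 new [(0,4)] -> total=1
Click 2 (6,5) count=0: revealed 6 new [(5,4) (5,5) (5,6) (6,4) (6,5) (6,6)] -> total=7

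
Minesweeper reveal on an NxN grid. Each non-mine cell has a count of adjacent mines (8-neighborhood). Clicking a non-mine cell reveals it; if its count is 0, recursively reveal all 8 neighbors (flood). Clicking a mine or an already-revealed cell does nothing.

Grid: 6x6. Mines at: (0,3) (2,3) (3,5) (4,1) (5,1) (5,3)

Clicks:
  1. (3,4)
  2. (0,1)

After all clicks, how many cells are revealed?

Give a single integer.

Answer: 13

Derivation:
Click 1 (3,4) count=2: revealed 1 new [(3,4)] -> total=1
Click 2 (0,1) count=0: revealed 12 new [(0,0) (0,1) (0,2) (1,0) (1,1) (1,2) (2,0) (2,1) (2,2) (3,0) (3,1) (3,2)] -> total=13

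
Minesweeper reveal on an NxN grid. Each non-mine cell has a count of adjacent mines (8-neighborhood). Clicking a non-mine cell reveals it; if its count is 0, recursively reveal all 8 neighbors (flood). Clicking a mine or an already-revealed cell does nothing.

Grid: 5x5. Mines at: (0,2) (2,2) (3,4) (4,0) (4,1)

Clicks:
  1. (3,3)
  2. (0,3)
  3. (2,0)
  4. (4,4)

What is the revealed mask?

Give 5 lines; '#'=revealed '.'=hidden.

Answer: ##.#.
##...
##...
##.#.
....#

Derivation:
Click 1 (3,3) count=2: revealed 1 new [(3,3)] -> total=1
Click 2 (0,3) count=1: revealed 1 new [(0,3)] -> total=2
Click 3 (2,0) count=0: revealed 8 new [(0,0) (0,1) (1,0) (1,1) (2,0) (2,1) (3,0) (3,1)] -> total=10
Click 4 (4,4) count=1: revealed 1 new [(4,4)] -> total=11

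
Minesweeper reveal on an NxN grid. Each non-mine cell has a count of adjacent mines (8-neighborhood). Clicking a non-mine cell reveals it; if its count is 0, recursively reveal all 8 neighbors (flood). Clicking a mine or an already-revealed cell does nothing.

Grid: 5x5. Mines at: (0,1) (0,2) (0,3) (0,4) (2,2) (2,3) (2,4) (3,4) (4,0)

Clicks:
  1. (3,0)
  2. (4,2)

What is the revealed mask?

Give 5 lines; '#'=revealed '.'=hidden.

Click 1 (3,0) count=1: revealed 1 new [(3,0)] -> total=1
Click 2 (4,2) count=0: revealed 6 new [(3,1) (3,2) (3,3) (4,1) (4,2) (4,3)] -> total=7

Answer: .....
.....
.....
####.
.###.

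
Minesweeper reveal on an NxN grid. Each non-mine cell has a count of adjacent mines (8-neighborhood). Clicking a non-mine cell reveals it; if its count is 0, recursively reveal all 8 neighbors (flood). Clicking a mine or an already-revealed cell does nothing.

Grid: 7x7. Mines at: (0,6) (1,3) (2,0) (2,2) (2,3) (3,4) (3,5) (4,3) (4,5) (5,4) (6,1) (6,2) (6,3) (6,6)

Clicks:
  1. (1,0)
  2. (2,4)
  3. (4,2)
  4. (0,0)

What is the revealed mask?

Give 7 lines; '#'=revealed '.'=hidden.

Answer: ###....
###....
....#..
.......
..#....
.......
.......

Derivation:
Click 1 (1,0) count=1: revealed 1 new [(1,0)] -> total=1
Click 2 (2,4) count=4: revealed 1 new [(2,4)] -> total=2
Click 3 (4,2) count=1: revealed 1 new [(4,2)] -> total=3
Click 4 (0,0) count=0: revealed 5 new [(0,0) (0,1) (0,2) (1,1) (1,2)] -> total=8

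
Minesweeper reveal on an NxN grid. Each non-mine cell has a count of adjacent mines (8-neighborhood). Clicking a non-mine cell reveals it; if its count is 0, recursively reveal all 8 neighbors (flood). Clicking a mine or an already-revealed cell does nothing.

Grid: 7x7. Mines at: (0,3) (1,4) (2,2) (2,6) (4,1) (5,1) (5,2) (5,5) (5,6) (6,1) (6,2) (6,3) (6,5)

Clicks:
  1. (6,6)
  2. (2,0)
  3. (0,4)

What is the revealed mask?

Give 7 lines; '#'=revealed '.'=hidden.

Answer: ###.#..
###....
##.....
##.....
.......
.......
......#

Derivation:
Click 1 (6,6) count=3: revealed 1 new [(6,6)] -> total=1
Click 2 (2,0) count=0: revealed 10 new [(0,0) (0,1) (0,2) (1,0) (1,1) (1,2) (2,0) (2,1) (3,0) (3,1)] -> total=11
Click 3 (0,4) count=2: revealed 1 new [(0,4)] -> total=12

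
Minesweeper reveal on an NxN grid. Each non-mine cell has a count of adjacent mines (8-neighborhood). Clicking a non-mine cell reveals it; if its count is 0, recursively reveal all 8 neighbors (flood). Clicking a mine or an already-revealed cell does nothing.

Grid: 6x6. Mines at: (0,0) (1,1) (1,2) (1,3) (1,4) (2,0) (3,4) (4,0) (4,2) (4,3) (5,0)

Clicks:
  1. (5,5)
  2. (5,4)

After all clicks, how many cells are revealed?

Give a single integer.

Answer: 4

Derivation:
Click 1 (5,5) count=0: revealed 4 new [(4,4) (4,5) (5,4) (5,5)] -> total=4
Click 2 (5,4) count=1: revealed 0 new [(none)] -> total=4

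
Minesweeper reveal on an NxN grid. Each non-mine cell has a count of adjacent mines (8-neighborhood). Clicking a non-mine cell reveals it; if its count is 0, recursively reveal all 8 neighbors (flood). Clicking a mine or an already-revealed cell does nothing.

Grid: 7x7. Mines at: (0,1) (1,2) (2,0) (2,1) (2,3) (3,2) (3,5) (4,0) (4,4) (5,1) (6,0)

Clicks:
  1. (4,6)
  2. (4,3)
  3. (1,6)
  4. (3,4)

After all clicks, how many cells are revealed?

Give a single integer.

Answer: 14

Derivation:
Click 1 (4,6) count=1: revealed 1 new [(4,6)] -> total=1
Click 2 (4,3) count=2: revealed 1 new [(4,3)] -> total=2
Click 3 (1,6) count=0: revealed 11 new [(0,3) (0,4) (0,5) (0,6) (1,3) (1,4) (1,5) (1,6) (2,4) (2,5) (2,6)] -> total=13
Click 4 (3,4) count=3: revealed 1 new [(3,4)] -> total=14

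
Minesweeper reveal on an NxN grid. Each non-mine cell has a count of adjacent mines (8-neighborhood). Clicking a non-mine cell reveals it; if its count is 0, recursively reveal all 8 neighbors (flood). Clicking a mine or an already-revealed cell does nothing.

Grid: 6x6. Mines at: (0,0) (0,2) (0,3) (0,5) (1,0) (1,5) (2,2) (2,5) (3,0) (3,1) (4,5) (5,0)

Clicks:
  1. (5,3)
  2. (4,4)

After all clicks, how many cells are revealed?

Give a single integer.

Answer: 11

Derivation:
Click 1 (5,3) count=0: revealed 11 new [(3,2) (3,3) (3,4) (4,1) (4,2) (4,3) (4,4) (5,1) (5,2) (5,3) (5,4)] -> total=11
Click 2 (4,4) count=1: revealed 0 new [(none)] -> total=11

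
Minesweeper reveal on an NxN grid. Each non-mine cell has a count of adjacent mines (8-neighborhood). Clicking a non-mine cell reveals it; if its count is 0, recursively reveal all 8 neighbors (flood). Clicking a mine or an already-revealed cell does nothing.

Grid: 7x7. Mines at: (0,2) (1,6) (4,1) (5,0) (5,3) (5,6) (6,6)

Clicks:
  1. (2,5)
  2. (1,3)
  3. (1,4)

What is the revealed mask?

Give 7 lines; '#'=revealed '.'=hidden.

Answer: ##.###.
######.
#######
#######
..#####
.......
.......

Derivation:
Click 1 (2,5) count=1: revealed 1 new [(2,5)] -> total=1
Click 2 (1,3) count=1: revealed 1 new [(1,3)] -> total=2
Click 3 (1,4) count=0: revealed 28 new [(0,0) (0,1) (0,3) (0,4) (0,5) (1,0) (1,1) (1,2) (1,4) (1,5) (2,0) (2,1) (2,2) (2,3) (2,4) (2,6) (3,0) (3,1) (3,2) (3,3) (3,4) (3,5) (3,6) (4,2) (4,3) (4,4) (4,5) (4,6)] -> total=30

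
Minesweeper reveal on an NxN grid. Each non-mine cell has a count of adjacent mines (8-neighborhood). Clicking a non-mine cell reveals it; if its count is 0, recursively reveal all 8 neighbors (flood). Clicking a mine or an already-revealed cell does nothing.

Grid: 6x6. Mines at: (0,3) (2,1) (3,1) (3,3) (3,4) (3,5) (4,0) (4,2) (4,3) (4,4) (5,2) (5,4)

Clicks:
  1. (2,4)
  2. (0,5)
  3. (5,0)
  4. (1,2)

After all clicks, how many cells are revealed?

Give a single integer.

Click 1 (2,4) count=3: revealed 1 new [(2,4)] -> total=1
Click 2 (0,5) count=0: revealed 5 new [(0,4) (0,5) (1,4) (1,5) (2,5)] -> total=6
Click 3 (5,0) count=1: revealed 1 new [(5,0)] -> total=7
Click 4 (1,2) count=2: revealed 1 new [(1,2)] -> total=8

Answer: 8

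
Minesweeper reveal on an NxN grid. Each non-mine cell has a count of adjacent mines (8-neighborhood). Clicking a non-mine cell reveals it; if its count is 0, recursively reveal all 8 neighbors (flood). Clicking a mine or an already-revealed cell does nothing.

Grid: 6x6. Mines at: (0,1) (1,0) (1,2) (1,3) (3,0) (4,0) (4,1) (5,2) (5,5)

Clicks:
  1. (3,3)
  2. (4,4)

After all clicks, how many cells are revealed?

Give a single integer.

Click 1 (3,3) count=0: revealed 16 new [(0,4) (0,5) (1,4) (1,5) (2,2) (2,3) (2,4) (2,5) (3,2) (3,3) (3,4) (3,5) (4,2) (4,3) (4,4) (4,5)] -> total=16
Click 2 (4,4) count=1: revealed 0 new [(none)] -> total=16

Answer: 16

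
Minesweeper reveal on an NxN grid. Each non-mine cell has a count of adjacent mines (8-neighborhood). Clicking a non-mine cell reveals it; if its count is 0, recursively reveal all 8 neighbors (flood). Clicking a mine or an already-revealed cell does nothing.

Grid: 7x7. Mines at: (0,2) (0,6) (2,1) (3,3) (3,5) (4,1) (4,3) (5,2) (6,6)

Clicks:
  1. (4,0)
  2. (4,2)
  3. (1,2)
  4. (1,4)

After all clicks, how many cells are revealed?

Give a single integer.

Click 1 (4,0) count=1: revealed 1 new [(4,0)] -> total=1
Click 2 (4,2) count=4: revealed 1 new [(4,2)] -> total=2
Click 3 (1,2) count=2: revealed 1 new [(1,2)] -> total=3
Click 4 (1,4) count=0: revealed 9 new [(0,3) (0,4) (0,5) (1,3) (1,4) (1,5) (2,3) (2,4) (2,5)] -> total=12

Answer: 12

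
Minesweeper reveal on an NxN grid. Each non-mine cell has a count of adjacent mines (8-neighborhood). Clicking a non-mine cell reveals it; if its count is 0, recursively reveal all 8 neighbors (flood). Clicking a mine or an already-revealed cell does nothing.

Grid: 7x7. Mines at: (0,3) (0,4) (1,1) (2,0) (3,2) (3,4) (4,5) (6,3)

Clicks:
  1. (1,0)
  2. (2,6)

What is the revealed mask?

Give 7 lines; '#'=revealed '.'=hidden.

Answer: .....##
#....##
.....##
.....##
.......
.......
.......

Derivation:
Click 1 (1,0) count=2: revealed 1 new [(1,0)] -> total=1
Click 2 (2,6) count=0: revealed 8 new [(0,5) (0,6) (1,5) (1,6) (2,5) (2,6) (3,5) (3,6)] -> total=9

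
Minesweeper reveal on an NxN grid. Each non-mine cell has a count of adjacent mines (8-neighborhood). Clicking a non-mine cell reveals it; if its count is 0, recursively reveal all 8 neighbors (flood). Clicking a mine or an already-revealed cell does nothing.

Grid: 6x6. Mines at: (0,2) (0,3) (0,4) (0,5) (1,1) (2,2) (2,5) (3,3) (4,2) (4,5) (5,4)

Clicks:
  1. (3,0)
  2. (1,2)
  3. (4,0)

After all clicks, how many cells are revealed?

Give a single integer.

Click 1 (3,0) count=0: revealed 8 new [(2,0) (2,1) (3,0) (3,1) (4,0) (4,1) (5,0) (5,1)] -> total=8
Click 2 (1,2) count=4: revealed 1 new [(1,2)] -> total=9
Click 3 (4,0) count=0: revealed 0 new [(none)] -> total=9

Answer: 9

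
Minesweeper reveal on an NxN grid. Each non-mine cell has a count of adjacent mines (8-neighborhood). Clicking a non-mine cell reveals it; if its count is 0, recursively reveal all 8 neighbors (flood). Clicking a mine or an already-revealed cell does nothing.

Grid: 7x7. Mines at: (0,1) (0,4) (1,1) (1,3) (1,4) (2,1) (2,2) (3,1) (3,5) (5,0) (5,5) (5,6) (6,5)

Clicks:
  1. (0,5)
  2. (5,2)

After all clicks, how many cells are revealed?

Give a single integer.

Answer: 16

Derivation:
Click 1 (0,5) count=2: revealed 1 new [(0,5)] -> total=1
Click 2 (5,2) count=0: revealed 15 new [(3,2) (3,3) (3,4) (4,1) (4,2) (4,3) (4,4) (5,1) (5,2) (5,3) (5,4) (6,1) (6,2) (6,3) (6,4)] -> total=16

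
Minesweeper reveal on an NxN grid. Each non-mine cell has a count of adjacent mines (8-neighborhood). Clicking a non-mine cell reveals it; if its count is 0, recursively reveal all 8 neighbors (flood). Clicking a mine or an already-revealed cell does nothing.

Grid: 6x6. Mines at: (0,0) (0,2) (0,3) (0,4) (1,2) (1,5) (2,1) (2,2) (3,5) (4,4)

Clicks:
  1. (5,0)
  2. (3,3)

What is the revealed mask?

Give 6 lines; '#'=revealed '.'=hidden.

Click 1 (5,0) count=0: revealed 12 new [(3,0) (3,1) (3,2) (3,3) (4,0) (4,1) (4,2) (4,3) (5,0) (5,1) (5,2) (5,3)] -> total=12
Click 2 (3,3) count=2: revealed 0 new [(none)] -> total=12

Answer: ......
......
......
####..
####..
####..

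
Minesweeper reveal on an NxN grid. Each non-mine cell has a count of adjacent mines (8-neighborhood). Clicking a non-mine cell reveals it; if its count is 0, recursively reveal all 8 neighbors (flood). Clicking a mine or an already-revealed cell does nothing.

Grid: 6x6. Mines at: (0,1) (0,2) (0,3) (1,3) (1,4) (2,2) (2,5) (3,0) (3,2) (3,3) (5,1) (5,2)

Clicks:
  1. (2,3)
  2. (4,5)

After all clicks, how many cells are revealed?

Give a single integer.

Answer: 9

Derivation:
Click 1 (2,3) count=5: revealed 1 new [(2,3)] -> total=1
Click 2 (4,5) count=0: revealed 8 new [(3,4) (3,5) (4,3) (4,4) (4,5) (5,3) (5,4) (5,5)] -> total=9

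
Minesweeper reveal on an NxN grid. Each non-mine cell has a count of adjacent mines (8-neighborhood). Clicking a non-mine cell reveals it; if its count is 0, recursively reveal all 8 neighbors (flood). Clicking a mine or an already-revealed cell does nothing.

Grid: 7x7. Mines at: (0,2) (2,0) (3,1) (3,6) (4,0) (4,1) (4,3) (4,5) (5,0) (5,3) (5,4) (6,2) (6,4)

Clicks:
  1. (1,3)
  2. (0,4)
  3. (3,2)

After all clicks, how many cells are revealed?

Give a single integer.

Answer: 18

Derivation:
Click 1 (1,3) count=1: revealed 1 new [(1,3)] -> total=1
Click 2 (0,4) count=0: revealed 17 new [(0,3) (0,4) (0,5) (0,6) (1,2) (1,4) (1,5) (1,6) (2,2) (2,3) (2,4) (2,5) (2,6) (3,2) (3,3) (3,4) (3,5)] -> total=18
Click 3 (3,2) count=3: revealed 0 new [(none)] -> total=18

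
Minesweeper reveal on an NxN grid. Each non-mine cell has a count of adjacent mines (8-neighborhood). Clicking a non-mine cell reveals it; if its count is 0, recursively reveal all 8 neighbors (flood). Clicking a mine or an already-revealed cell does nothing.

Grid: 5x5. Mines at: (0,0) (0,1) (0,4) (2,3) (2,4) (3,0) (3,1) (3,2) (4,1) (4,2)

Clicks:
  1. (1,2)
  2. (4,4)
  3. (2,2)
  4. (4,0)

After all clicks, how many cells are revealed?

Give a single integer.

Click 1 (1,2) count=2: revealed 1 new [(1,2)] -> total=1
Click 2 (4,4) count=0: revealed 4 new [(3,3) (3,4) (4,3) (4,4)] -> total=5
Click 3 (2,2) count=3: revealed 1 new [(2,2)] -> total=6
Click 4 (4,0) count=3: revealed 1 new [(4,0)] -> total=7

Answer: 7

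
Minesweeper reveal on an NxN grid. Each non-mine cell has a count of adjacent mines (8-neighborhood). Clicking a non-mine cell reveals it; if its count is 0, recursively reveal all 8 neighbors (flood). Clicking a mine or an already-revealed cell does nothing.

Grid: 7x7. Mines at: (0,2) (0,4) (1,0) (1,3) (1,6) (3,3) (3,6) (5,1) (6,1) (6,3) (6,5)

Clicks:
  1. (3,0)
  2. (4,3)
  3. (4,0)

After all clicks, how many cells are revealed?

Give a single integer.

Answer: 10

Derivation:
Click 1 (3,0) count=0: revealed 9 new [(2,0) (2,1) (2,2) (3,0) (3,1) (3,2) (4,0) (4,1) (4,2)] -> total=9
Click 2 (4,3) count=1: revealed 1 new [(4,3)] -> total=10
Click 3 (4,0) count=1: revealed 0 new [(none)] -> total=10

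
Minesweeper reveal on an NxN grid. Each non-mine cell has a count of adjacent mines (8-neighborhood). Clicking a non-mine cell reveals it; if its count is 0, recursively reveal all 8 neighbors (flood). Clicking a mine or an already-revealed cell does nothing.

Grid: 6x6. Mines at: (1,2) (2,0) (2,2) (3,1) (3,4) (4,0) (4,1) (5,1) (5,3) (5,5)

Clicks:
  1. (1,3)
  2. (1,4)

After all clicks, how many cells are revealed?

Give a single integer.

Answer: 9

Derivation:
Click 1 (1,3) count=2: revealed 1 new [(1,3)] -> total=1
Click 2 (1,4) count=0: revealed 8 new [(0,3) (0,4) (0,5) (1,4) (1,5) (2,3) (2,4) (2,5)] -> total=9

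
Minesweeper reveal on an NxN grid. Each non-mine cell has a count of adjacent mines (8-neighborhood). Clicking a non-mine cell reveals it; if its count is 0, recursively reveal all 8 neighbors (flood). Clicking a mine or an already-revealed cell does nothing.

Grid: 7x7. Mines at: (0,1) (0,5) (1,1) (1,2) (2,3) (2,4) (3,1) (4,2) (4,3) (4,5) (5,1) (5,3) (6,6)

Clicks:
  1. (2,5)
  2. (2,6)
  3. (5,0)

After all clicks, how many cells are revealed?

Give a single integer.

Answer: 7

Derivation:
Click 1 (2,5) count=1: revealed 1 new [(2,5)] -> total=1
Click 2 (2,6) count=0: revealed 5 new [(1,5) (1,6) (2,6) (3,5) (3,6)] -> total=6
Click 3 (5,0) count=1: revealed 1 new [(5,0)] -> total=7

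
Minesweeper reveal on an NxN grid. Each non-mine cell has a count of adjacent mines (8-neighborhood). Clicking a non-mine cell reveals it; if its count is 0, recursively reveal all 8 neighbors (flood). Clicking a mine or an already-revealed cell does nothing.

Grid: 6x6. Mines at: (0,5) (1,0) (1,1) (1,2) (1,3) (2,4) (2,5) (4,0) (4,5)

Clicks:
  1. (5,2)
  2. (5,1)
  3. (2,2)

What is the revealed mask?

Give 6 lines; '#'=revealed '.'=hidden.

Answer: ......
......
.###..
.####.
.####.
.####.

Derivation:
Click 1 (5,2) count=0: revealed 15 new [(2,1) (2,2) (2,3) (3,1) (3,2) (3,3) (3,4) (4,1) (4,2) (4,3) (4,4) (5,1) (5,2) (5,3) (5,4)] -> total=15
Click 2 (5,1) count=1: revealed 0 new [(none)] -> total=15
Click 3 (2,2) count=3: revealed 0 new [(none)] -> total=15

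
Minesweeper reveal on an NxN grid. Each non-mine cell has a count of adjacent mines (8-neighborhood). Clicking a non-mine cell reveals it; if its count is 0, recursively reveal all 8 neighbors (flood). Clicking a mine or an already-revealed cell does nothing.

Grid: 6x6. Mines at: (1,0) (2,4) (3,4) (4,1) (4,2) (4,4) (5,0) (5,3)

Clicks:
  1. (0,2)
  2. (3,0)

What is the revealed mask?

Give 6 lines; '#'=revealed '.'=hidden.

Answer: .#####
.#####
.###..
####..
......
......

Derivation:
Click 1 (0,2) count=0: revealed 16 new [(0,1) (0,2) (0,3) (0,4) (0,5) (1,1) (1,2) (1,3) (1,4) (1,5) (2,1) (2,2) (2,3) (3,1) (3,2) (3,3)] -> total=16
Click 2 (3,0) count=1: revealed 1 new [(3,0)] -> total=17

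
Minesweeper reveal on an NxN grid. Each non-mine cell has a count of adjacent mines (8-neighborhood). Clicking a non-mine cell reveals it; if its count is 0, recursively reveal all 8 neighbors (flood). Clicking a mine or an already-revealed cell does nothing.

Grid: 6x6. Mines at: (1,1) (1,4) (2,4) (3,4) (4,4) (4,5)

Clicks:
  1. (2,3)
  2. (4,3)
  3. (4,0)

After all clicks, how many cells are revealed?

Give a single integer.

Click 1 (2,3) count=3: revealed 1 new [(2,3)] -> total=1
Click 2 (4,3) count=2: revealed 1 new [(4,3)] -> total=2
Click 3 (4,0) count=0: revealed 14 new [(2,0) (2,1) (2,2) (3,0) (3,1) (3,2) (3,3) (4,0) (4,1) (4,2) (5,0) (5,1) (5,2) (5,3)] -> total=16

Answer: 16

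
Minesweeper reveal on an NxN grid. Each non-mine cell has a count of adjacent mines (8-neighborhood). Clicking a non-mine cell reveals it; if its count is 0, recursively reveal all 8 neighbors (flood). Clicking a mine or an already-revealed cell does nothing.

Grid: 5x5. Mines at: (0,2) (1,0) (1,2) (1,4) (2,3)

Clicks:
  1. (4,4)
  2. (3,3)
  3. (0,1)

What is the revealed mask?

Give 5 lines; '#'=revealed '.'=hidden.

Answer: .#...
.....
###..
#####
#####

Derivation:
Click 1 (4,4) count=0: revealed 13 new [(2,0) (2,1) (2,2) (3,0) (3,1) (3,2) (3,3) (3,4) (4,0) (4,1) (4,2) (4,3) (4,4)] -> total=13
Click 2 (3,3) count=1: revealed 0 new [(none)] -> total=13
Click 3 (0,1) count=3: revealed 1 new [(0,1)] -> total=14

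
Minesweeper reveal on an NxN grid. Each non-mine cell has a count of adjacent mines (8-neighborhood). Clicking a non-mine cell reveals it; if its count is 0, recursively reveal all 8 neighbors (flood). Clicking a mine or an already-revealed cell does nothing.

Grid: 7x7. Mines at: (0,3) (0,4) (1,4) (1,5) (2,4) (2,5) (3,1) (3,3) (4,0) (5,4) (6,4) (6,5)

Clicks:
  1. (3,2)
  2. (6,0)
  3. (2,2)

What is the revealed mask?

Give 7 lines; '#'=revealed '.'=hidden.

Answer: .......
.......
..#....
..#....
.###...
####...
####...

Derivation:
Click 1 (3,2) count=2: revealed 1 new [(3,2)] -> total=1
Click 2 (6,0) count=0: revealed 11 new [(4,1) (4,2) (4,3) (5,0) (5,1) (5,2) (5,3) (6,0) (6,1) (6,2) (6,3)] -> total=12
Click 3 (2,2) count=2: revealed 1 new [(2,2)] -> total=13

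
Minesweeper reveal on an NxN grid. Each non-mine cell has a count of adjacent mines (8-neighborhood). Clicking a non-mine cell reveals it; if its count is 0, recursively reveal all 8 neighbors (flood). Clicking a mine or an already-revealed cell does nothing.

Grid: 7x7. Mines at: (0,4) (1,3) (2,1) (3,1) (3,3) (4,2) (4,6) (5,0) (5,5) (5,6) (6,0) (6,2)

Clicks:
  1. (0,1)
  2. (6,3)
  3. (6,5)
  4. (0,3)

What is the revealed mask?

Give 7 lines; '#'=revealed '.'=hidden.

Answer: ####...
###....
.......
.......
.......
.......
...#.#.

Derivation:
Click 1 (0,1) count=0: revealed 6 new [(0,0) (0,1) (0,2) (1,0) (1,1) (1,2)] -> total=6
Click 2 (6,3) count=1: revealed 1 new [(6,3)] -> total=7
Click 3 (6,5) count=2: revealed 1 new [(6,5)] -> total=8
Click 4 (0,3) count=2: revealed 1 new [(0,3)] -> total=9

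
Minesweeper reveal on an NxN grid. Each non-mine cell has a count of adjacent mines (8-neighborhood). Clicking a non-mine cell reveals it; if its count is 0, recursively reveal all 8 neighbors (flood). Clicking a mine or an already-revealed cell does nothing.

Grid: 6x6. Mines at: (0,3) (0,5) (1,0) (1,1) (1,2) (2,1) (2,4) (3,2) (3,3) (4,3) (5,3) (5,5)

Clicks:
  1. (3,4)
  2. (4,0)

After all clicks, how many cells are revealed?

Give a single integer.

Click 1 (3,4) count=3: revealed 1 new [(3,4)] -> total=1
Click 2 (4,0) count=0: revealed 8 new [(3,0) (3,1) (4,0) (4,1) (4,2) (5,0) (5,1) (5,2)] -> total=9

Answer: 9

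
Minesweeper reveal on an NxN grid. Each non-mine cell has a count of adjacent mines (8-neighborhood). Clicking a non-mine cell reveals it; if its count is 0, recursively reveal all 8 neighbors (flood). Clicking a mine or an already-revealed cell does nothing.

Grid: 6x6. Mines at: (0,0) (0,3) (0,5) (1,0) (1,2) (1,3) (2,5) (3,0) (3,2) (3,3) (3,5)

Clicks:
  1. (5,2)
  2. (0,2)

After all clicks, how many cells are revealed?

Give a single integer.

Answer: 13

Derivation:
Click 1 (5,2) count=0: revealed 12 new [(4,0) (4,1) (4,2) (4,3) (4,4) (4,5) (5,0) (5,1) (5,2) (5,3) (5,4) (5,5)] -> total=12
Click 2 (0,2) count=3: revealed 1 new [(0,2)] -> total=13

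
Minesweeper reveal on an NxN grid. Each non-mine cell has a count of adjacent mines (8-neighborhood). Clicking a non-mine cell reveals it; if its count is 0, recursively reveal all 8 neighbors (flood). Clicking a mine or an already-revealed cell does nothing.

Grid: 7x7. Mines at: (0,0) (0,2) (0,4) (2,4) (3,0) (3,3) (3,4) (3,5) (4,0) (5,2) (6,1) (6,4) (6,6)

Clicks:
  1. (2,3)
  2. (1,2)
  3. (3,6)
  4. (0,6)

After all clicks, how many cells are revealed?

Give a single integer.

Click 1 (2,3) count=3: revealed 1 new [(2,3)] -> total=1
Click 2 (1,2) count=1: revealed 1 new [(1,2)] -> total=2
Click 3 (3,6) count=1: revealed 1 new [(3,6)] -> total=3
Click 4 (0,6) count=0: revealed 6 new [(0,5) (0,6) (1,5) (1,6) (2,5) (2,6)] -> total=9

Answer: 9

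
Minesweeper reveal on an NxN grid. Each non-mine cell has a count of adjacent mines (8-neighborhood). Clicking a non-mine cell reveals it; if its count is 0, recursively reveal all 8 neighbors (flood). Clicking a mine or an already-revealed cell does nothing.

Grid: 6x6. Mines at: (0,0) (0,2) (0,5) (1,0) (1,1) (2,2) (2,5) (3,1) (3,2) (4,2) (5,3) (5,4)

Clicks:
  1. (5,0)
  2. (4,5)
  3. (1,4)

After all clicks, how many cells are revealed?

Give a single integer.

Answer: 6

Derivation:
Click 1 (5,0) count=0: revealed 4 new [(4,0) (4,1) (5,0) (5,1)] -> total=4
Click 2 (4,5) count=1: revealed 1 new [(4,5)] -> total=5
Click 3 (1,4) count=2: revealed 1 new [(1,4)] -> total=6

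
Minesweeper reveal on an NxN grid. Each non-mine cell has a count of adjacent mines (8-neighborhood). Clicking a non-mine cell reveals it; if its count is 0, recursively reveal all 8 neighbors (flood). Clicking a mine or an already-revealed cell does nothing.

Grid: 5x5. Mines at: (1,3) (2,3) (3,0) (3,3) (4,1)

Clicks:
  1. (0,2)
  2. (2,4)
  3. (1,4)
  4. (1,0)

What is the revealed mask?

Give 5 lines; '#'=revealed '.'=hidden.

Click 1 (0,2) count=1: revealed 1 new [(0,2)] -> total=1
Click 2 (2,4) count=3: revealed 1 new [(2,4)] -> total=2
Click 3 (1,4) count=2: revealed 1 new [(1,4)] -> total=3
Click 4 (1,0) count=0: revealed 8 new [(0,0) (0,1) (1,0) (1,1) (1,2) (2,0) (2,1) (2,2)] -> total=11

Answer: ###..
###.#
###.#
.....
.....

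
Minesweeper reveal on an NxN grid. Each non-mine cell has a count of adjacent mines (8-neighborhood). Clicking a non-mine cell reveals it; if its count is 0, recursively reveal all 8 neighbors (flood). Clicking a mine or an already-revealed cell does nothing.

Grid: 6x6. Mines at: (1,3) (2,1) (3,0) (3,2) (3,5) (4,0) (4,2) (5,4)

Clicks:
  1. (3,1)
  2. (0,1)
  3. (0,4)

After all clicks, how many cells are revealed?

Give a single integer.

Answer: 8

Derivation:
Click 1 (3,1) count=5: revealed 1 new [(3,1)] -> total=1
Click 2 (0,1) count=0: revealed 6 new [(0,0) (0,1) (0,2) (1,0) (1,1) (1,2)] -> total=7
Click 3 (0,4) count=1: revealed 1 new [(0,4)] -> total=8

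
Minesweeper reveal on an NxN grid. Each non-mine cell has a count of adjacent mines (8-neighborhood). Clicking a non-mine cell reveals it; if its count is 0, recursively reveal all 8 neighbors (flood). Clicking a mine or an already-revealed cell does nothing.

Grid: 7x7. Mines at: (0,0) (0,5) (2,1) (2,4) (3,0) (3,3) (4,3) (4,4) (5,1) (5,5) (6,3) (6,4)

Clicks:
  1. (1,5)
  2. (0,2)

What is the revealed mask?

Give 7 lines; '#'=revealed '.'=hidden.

Answer: .####..
.#####.
.......
.......
.......
.......
.......

Derivation:
Click 1 (1,5) count=2: revealed 1 new [(1,5)] -> total=1
Click 2 (0,2) count=0: revealed 8 new [(0,1) (0,2) (0,3) (0,4) (1,1) (1,2) (1,3) (1,4)] -> total=9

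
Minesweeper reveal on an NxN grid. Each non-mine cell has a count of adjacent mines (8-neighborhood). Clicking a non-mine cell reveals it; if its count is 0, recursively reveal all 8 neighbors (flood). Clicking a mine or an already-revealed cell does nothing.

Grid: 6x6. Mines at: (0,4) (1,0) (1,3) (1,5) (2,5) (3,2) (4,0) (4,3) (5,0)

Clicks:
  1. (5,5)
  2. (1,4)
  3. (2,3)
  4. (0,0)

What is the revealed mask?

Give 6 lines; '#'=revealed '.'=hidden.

Answer: #.....
....#.
...#..
....##
....##
....##

Derivation:
Click 1 (5,5) count=0: revealed 6 new [(3,4) (3,5) (4,4) (4,5) (5,4) (5,5)] -> total=6
Click 2 (1,4) count=4: revealed 1 new [(1,4)] -> total=7
Click 3 (2,3) count=2: revealed 1 new [(2,3)] -> total=8
Click 4 (0,0) count=1: revealed 1 new [(0,0)] -> total=9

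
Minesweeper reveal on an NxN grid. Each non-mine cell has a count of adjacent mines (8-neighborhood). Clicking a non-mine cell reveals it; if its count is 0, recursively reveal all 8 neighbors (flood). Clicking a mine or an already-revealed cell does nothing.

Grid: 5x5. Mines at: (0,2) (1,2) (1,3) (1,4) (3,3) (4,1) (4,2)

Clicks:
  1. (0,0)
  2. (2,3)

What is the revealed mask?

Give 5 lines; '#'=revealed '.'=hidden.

Click 1 (0,0) count=0: revealed 8 new [(0,0) (0,1) (1,0) (1,1) (2,0) (2,1) (3,0) (3,1)] -> total=8
Click 2 (2,3) count=4: revealed 1 new [(2,3)] -> total=9

Answer: ##...
##...
##.#.
##...
.....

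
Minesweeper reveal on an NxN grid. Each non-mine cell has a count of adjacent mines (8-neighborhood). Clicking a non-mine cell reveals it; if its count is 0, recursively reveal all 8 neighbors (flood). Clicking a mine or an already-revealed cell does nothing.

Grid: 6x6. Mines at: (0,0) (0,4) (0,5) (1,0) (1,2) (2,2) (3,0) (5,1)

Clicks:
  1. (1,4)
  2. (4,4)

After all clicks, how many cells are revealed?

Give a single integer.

Answer: 18

Derivation:
Click 1 (1,4) count=2: revealed 1 new [(1,4)] -> total=1
Click 2 (4,4) count=0: revealed 17 new [(1,3) (1,5) (2,3) (2,4) (2,5) (3,2) (3,3) (3,4) (3,5) (4,2) (4,3) (4,4) (4,5) (5,2) (5,3) (5,4) (5,5)] -> total=18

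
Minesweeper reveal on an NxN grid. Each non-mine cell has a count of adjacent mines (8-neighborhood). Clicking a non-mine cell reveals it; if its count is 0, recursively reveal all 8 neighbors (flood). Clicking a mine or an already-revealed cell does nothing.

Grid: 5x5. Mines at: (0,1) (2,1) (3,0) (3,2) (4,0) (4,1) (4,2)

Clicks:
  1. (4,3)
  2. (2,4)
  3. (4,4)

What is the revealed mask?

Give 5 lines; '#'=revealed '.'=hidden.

Answer: ..###
..###
..###
...##
...##

Derivation:
Click 1 (4,3) count=2: revealed 1 new [(4,3)] -> total=1
Click 2 (2,4) count=0: revealed 12 new [(0,2) (0,3) (0,4) (1,2) (1,3) (1,4) (2,2) (2,3) (2,4) (3,3) (3,4) (4,4)] -> total=13
Click 3 (4,4) count=0: revealed 0 new [(none)] -> total=13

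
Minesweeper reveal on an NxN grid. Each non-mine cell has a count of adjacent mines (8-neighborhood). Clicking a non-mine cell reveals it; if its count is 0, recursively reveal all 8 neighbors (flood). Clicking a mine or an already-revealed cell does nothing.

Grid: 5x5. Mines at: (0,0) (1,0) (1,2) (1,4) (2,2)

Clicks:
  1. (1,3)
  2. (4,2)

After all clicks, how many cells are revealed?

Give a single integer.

Click 1 (1,3) count=3: revealed 1 new [(1,3)] -> total=1
Click 2 (4,2) count=0: revealed 14 new [(2,0) (2,1) (2,3) (2,4) (3,0) (3,1) (3,2) (3,3) (3,4) (4,0) (4,1) (4,2) (4,3) (4,4)] -> total=15

Answer: 15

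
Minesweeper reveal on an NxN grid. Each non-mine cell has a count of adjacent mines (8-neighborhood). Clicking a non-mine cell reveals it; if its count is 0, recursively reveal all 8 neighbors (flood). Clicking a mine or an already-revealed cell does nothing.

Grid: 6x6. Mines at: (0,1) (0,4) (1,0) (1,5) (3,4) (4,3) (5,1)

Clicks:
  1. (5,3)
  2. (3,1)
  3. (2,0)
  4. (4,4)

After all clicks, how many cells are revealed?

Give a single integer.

Answer: 16

Derivation:
Click 1 (5,3) count=1: revealed 1 new [(5,3)] -> total=1
Click 2 (3,1) count=0: revealed 14 new [(1,1) (1,2) (1,3) (2,0) (2,1) (2,2) (2,3) (3,0) (3,1) (3,2) (3,3) (4,0) (4,1) (4,2)] -> total=15
Click 3 (2,0) count=1: revealed 0 new [(none)] -> total=15
Click 4 (4,4) count=2: revealed 1 new [(4,4)] -> total=16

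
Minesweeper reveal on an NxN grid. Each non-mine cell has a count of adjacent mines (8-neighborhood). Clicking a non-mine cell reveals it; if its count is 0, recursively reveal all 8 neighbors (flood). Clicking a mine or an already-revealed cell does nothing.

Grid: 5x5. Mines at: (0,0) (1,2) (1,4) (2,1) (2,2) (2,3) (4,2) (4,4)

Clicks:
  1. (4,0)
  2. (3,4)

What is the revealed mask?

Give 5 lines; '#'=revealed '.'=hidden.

Click 1 (4,0) count=0: revealed 4 new [(3,0) (3,1) (4,0) (4,1)] -> total=4
Click 2 (3,4) count=2: revealed 1 new [(3,4)] -> total=5

Answer: .....
.....
.....
##..#
##...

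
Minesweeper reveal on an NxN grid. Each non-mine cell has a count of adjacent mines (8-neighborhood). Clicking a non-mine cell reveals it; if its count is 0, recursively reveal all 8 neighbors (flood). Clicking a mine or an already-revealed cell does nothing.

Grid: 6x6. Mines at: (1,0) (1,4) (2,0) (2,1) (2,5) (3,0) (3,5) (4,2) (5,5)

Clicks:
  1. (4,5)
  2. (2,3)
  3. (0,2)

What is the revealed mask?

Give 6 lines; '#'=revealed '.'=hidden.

Answer: .###..
.###..
...#..
......
.....#
......

Derivation:
Click 1 (4,5) count=2: revealed 1 new [(4,5)] -> total=1
Click 2 (2,3) count=1: revealed 1 new [(2,3)] -> total=2
Click 3 (0,2) count=0: revealed 6 new [(0,1) (0,2) (0,3) (1,1) (1,2) (1,3)] -> total=8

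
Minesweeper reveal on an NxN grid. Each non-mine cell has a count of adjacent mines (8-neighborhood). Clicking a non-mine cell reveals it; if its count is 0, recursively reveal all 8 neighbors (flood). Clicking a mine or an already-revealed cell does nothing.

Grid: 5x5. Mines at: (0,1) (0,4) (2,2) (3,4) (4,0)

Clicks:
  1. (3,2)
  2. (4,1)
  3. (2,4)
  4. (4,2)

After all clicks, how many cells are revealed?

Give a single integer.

Click 1 (3,2) count=1: revealed 1 new [(3,2)] -> total=1
Click 2 (4,1) count=1: revealed 1 new [(4,1)] -> total=2
Click 3 (2,4) count=1: revealed 1 new [(2,4)] -> total=3
Click 4 (4,2) count=0: revealed 4 new [(3,1) (3,3) (4,2) (4,3)] -> total=7

Answer: 7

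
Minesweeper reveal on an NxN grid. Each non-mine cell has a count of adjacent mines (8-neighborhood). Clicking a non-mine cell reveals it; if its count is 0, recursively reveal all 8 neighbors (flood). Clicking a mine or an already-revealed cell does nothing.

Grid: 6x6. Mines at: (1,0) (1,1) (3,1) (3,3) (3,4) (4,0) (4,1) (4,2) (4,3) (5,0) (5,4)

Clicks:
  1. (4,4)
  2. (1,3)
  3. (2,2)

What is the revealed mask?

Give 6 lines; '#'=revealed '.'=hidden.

Answer: ..####
..####
..####
......
....#.
......

Derivation:
Click 1 (4,4) count=4: revealed 1 new [(4,4)] -> total=1
Click 2 (1,3) count=0: revealed 12 new [(0,2) (0,3) (0,4) (0,5) (1,2) (1,3) (1,4) (1,5) (2,2) (2,3) (2,4) (2,5)] -> total=13
Click 3 (2,2) count=3: revealed 0 new [(none)] -> total=13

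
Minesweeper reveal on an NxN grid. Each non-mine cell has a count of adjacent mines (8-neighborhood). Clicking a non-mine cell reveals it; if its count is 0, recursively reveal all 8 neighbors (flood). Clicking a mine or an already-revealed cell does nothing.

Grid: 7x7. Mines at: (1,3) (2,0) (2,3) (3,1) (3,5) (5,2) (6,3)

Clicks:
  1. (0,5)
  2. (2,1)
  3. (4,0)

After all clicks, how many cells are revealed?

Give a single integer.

Click 1 (0,5) count=0: revealed 9 new [(0,4) (0,5) (0,6) (1,4) (1,5) (1,6) (2,4) (2,5) (2,6)] -> total=9
Click 2 (2,1) count=2: revealed 1 new [(2,1)] -> total=10
Click 3 (4,0) count=1: revealed 1 new [(4,0)] -> total=11

Answer: 11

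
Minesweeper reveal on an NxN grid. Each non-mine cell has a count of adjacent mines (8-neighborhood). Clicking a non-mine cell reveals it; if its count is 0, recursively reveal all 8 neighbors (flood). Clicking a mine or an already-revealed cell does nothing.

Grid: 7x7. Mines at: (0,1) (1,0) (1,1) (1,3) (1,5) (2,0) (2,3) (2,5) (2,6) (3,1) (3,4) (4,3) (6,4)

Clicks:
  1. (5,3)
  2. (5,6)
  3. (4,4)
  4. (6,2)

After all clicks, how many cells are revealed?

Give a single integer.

Click 1 (5,3) count=2: revealed 1 new [(5,3)] -> total=1
Click 2 (5,6) count=0: revealed 8 new [(3,5) (3,6) (4,5) (4,6) (5,5) (5,6) (6,5) (6,6)] -> total=9
Click 3 (4,4) count=2: revealed 1 new [(4,4)] -> total=10
Click 4 (6,2) count=0: revealed 10 new [(4,0) (4,1) (4,2) (5,0) (5,1) (5,2) (6,0) (6,1) (6,2) (6,3)] -> total=20

Answer: 20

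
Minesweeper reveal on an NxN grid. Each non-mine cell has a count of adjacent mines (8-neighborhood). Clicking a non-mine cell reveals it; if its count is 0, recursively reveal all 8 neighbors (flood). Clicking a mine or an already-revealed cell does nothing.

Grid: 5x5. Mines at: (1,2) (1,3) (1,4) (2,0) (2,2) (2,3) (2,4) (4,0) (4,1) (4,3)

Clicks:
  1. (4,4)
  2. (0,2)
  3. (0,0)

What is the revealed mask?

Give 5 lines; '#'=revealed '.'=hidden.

Answer: ###..
##...
.....
.....
....#

Derivation:
Click 1 (4,4) count=1: revealed 1 new [(4,4)] -> total=1
Click 2 (0,2) count=2: revealed 1 new [(0,2)] -> total=2
Click 3 (0,0) count=0: revealed 4 new [(0,0) (0,1) (1,0) (1,1)] -> total=6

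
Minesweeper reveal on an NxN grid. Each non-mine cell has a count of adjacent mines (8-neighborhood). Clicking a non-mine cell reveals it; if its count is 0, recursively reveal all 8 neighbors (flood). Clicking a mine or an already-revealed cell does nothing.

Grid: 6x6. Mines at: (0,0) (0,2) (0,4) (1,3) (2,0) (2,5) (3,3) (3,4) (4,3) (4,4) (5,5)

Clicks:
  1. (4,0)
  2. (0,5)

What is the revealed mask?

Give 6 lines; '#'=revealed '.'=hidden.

Click 1 (4,0) count=0: revealed 9 new [(3,0) (3,1) (3,2) (4,0) (4,1) (4,2) (5,0) (5,1) (5,2)] -> total=9
Click 2 (0,5) count=1: revealed 1 new [(0,5)] -> total=10

Answer: .....#
......
......
###...
###...
###...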